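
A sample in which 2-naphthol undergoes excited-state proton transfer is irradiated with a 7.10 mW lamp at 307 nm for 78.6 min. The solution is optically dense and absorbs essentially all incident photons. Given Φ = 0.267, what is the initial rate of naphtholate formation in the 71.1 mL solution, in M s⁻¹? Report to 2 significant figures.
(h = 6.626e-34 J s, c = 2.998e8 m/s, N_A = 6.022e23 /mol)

Photon energy at 307 nm: hc/λ = (6.626e-34)(2.998e8)/(307e-9) = 6.471e-19 J.
Energy delivered: (7.10 mW)(4716 s) = 33.48 J.
Photons incident: 33.48 / 6.471e-19 = 5.174e19, i.e. 5.174e19/6.022e23 = 8.592e-5 mol.
Product formed: 0.267 × 8.592e-5 = 2.294e-5 mol.
Rate: 2.294e-5 mol / (4716 s × 0.0711 L) = 6.8e-8 M s⁻¹.

6.8e-8 M s⁻¹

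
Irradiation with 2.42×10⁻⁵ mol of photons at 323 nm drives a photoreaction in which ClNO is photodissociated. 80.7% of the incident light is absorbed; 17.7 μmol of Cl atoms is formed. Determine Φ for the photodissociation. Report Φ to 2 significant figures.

Φ = 0.91

Product: 17.7 μmol = 1.77×10⁻⁵ mol.
Photons absorbed: 0.807 × 2.42×10⁻⁵ = 1.953×10⁻⁵ mol.
Φ = 1.77×10⁻⁵ mol / 1.953×10⁻⁵ mol photons = 0.91.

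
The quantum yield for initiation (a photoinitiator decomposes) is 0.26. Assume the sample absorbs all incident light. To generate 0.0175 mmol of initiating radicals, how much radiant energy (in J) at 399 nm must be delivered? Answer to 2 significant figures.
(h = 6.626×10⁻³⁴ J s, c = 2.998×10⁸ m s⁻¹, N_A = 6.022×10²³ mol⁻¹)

Product: 0.0175 mmol = 1.75×10⁻⁵ mol.
Photons that must be absorbed: 1.75×10⁻⁵ / 0.26 = 6.731×10⁻⁵ mol.
Photon energy: hc/λ = 4.979×10⁻¹⁹ J; per mole, 2.998×10⁵ J mol⁻¹.
Energy required: 6.731×10⁻⁵ × 2.998×10⁵ = 20 J.

20 J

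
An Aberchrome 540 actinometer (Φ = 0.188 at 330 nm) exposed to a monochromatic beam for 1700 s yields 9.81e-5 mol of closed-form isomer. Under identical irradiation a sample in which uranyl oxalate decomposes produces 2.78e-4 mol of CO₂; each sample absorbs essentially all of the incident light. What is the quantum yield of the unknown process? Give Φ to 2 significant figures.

Φ = 0.53

Photons absorbed by the actinometer: 9.81e-5 / 0.188 = 5.218e-4 mol.
Φ(unknown) = 2.78e-4 / 5.218e-4 = 0.53.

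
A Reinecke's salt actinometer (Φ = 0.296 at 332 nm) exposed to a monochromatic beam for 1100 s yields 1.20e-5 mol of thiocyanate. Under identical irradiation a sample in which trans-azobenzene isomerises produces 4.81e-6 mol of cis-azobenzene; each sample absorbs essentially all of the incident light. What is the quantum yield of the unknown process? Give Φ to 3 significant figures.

Φ = 0.119

Photons absorbed by the actinometer: 1.20e-5 / 0.296 = 4.054e-5 mol.
Φ(unknown) = 4.81e-6 / 4.054e-5 = 0.119.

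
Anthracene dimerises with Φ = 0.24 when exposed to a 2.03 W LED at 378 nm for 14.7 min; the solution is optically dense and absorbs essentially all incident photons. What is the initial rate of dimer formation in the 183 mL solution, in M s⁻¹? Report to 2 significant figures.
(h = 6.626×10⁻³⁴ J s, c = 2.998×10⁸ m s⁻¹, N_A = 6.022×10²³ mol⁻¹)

8.4×10⁻⁶ M s⁻¹

Photon energy at 378 nm: hc/λ = (6.626×10⁻³⁴)(2.998×10⁸)/(378×10⁻⁹) = 5.255×10⁻¹⁹ J.
Energy delivered: (2.03 W)(882 s) = 1790 J.
Photons incident: 1790 / 5.255×10⁻¹⁹ = 3.406×10²¹, i.e. 3.406×10²¹/6.022×10²³ = 0.005656 mol.
Product formed: 0.24 × 0.005656 = 0.001357 mol.
Rate: 0.001357 mol / (882 s × 0.183 L) = 8.4×10⁻⁶ M s⁻¹.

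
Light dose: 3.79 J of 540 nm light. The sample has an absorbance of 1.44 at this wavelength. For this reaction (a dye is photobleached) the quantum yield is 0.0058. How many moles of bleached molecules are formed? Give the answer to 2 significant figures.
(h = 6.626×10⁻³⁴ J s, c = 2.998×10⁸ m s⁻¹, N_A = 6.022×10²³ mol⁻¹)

Photon energy at 540 nm: hc/λ = (6.626×10⁻³⁴)(2.998×10⁸)/(540×10⁻⁹) = 3.679×10⁻¹⁹ J.
Photons incident: 3.79 / 3.679×10⁻¹⁹ = 1.030×10¹⁹, i.e. 1.030×10¹⁹/6.022×10²³ = 1.710×10⁻⁵ mol.
Fraction absorbed: 1 − 10^(−1.44) = 0.9637.
Photons absorbed: 0.9637 × 1.710×10⁻⁵ = 1.648×10⁻⁵ mol.
Product: Φ × n_abs = 0.0058 × 1.648×10⁻⁵ = 9.558×10⁻⁸ mol.

9.6×10⁻⁸ mol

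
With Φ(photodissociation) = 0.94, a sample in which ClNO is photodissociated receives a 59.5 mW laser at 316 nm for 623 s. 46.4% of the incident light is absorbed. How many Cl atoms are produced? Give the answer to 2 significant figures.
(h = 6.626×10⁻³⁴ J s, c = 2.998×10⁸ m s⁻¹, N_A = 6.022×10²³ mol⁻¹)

Photon energy at 316 nm: hc/λ = (6.626×10⁻³⁴)(2.998×10⁸)/(316×10⁻⁹) = 6.286×10⁻¹⁹ J.
Energy delivered: (59.5 mW)(623 s) = 37.07 J.
Photons incident: 37.07 / 6.286×10⁻¹⁹ = 5.897×10¹⁹, i.e. 5.897×10¹⁹/6.022×10²³ = 9.792×10⁻⁵ mol.
Photons absorbed: 0.464 × 9.792×10⁻⁵ = 4.543×10⁻⁵ mol.
Product: Φ × n_abs = 0.94 × 4.543×10⁻⁵ = 4.270×10⁻⁵ mol.
As a count: 4.270×10⁻⁵ × 6.022×10²³ = 2.6×10¹⁹.

2.6×10¹⁹ atoms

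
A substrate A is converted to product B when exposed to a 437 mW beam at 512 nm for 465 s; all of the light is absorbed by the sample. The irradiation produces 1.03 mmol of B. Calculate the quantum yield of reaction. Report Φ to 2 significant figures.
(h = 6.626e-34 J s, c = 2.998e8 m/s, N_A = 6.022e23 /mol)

Product: 1.03 mmol = 0.00103 mol.
Photon energy at 512 nm: hc/λ = (6.626e-34)(2.998e8)/(512e-9) = 3.880e-19 J.
Energy delivered: (437 mW)(465 s) = 203.2 J.
Photons incident: 203.2 / 3.880e-19 = 5.237e20, i.e. 5.237e20/6.022e23 = 8.696e-4 mol.
Φ = 0.00103 mol / 8.696e-4 mol photons = 1.2.

Φ = 1.2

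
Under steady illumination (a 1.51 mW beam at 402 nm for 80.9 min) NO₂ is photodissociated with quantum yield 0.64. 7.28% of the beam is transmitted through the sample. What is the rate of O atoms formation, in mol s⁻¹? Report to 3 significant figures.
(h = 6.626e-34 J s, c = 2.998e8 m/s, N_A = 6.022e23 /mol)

Photon energy at 402 nm: hc/λ = (6.626e-34)(2.998e8)/(402e-9) = 4.941e-19 J.
Energy delivered: (1.51 mW)(4854 s) = 7.330 J.
Photons incident: 7.330 / 4.941e-19 = 1.484e19, i.e. 1.484e19/6.022e23 = 2.464e-5 mol.
Fraction absorbed: 1 − 7.28/100 = 0.9272.
Photons absorbed: 0.9272 × 2.464e-5 = 2.285e-5 mol.
Product formed: 0.64 × 2.285e-5 = 1.462e-5 mol.
Rate: 1.462e-5 / 4854 s = 3.01e-9 mol s⁻¹.

3.01e-9 mol s⁻¹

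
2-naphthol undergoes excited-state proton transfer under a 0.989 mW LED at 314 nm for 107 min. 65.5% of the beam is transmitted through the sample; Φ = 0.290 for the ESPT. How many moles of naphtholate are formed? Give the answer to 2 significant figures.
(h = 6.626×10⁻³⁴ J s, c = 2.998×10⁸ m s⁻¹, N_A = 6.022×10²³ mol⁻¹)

1.7×10⁻⁶ mol

Photon energy at 314 nm: hc/λ = (6.626×10⁻³⁴)(2.998×10⁸)/(314×10⁻⁹) = 6.326×10⁻¹⁹ J.
Energy delivered: (0.989 mW)(6420 s) = 6.349 J.
Photons incident: 6.349 / 6.326×10⁻¹⁹ = 1.004×10¹⁹, i.e. 1.004×10¹⁹/6.022×10²³ = 1.667×10⁻⁵ mol.
Fraction absorbed: 1 − 65.5/100 = 0.3450.
Photons absorbed: 0.3450 × 1.667×10⁻⁵ = 5.751×10⁻⁶ mol.
Product: Φ × n_abs = 0.290 × 5.751×10⁻⁶ = 1.668×10⁻⁶ mol.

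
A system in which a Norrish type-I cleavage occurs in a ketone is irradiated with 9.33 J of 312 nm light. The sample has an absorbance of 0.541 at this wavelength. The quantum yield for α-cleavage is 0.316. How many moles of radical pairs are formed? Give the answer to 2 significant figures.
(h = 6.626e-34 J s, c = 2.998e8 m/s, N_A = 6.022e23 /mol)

Photon energy at 312 nm: hc/λ = (6.626e-34)(2.998e8)/(312e-9) = 6.367e-19 J.
Photons incident: 9.33 / 6.367e-19 = 1.465e19, i.e. 1.465e19/6.022e23 = 2.433e-5 mol.
Fraction absorbed: 1 − 10^(−0.541) = 0.7123.
Photons absorbed: 0.7123 × 2.433e-5 = 1.733e-5 mol.
Product: Φ × n_abs = 0.316 × 1.733e-5 = 5.476e-6 mol.

5.5e-6 mol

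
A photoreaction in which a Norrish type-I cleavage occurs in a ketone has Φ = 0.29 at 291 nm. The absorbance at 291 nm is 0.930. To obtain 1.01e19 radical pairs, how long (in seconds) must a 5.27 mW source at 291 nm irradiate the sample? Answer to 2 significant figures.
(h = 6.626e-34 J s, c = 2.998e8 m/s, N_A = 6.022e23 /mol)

t ≈ 5100 s

Product: 1.01e19 / 6.022e23 = 1.677e-5 mol.
Photons that must be absorbed: 1.677e-5 / 0.29 = 5.783e-5 mol.
Fraction absorbed: 1 − 10^(−0.930) = 0.8825.
Incident photons needed: 5.783e-5 / 0.8825 = 6.553e-5 mol.
Photon energy: hc/λ = 6.826e-19 J; per mole, 4.111e5 J mol⁻¹.
Energy required: 6.553e-5 × 4.111e5 = 26.94 J.
Time: 26.94 J / 0.00527 W = 5100 s.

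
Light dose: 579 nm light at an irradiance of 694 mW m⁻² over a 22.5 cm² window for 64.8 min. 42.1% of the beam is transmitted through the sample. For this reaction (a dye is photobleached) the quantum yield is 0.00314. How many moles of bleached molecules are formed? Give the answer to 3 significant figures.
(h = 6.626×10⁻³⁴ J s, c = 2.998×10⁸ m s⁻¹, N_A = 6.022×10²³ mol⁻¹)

Photon energy at 579 nm: hc/λ = (6.626×10⁻³⁴)(2.998×10⁸)/(579×10⁻⁹) = 3.431×10⁻¹⁹ J.
Energy delivered: (694 mW m⁻²)(22.5×10⁻⁴ m²)(3888 s) = 6.071 J.
Photons incident: 6.071 / 3.431×10⁻¹⁹ = 1.769×10¹⁹, i.e. 1.769×10¹⁹/6.022×10²³ = 2.938×10⁻⁵ mol.
Fraction absorbed: 1 − 42.1/100 = 0.5790.
Photons absorbed: 0.5790 × 2.938×10⁻⁵ = 1.701×10⁻⁵ mol.
Product: Φ × n_abs = 0.00314 × 1.701×10⁻⁵ = 5.341×10⁻⁸ mol.

5.34×10⁻⁸ mol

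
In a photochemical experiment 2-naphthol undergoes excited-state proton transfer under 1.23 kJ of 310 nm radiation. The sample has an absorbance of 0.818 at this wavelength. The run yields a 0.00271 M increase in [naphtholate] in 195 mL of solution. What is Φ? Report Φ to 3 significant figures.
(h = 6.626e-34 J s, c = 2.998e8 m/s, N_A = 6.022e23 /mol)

Product: (0.00271 M)(0.195 L) = 5.285e-4 mol.
Photon energy at 310 nm: hc/λ = (6.626e-34)(2.998e8)/(310e-9) = 6.408e-19 J.
Incident energy: 1.23 kJ = 1230 J.
Photons incident: 1230 / 6.408e-19 = 1.919e21, i.e. 1.919e21/6.022e23 = 0.003187 mol.
Fraction absorbed: 1 − 10^(−0.818) = 0.8479.
Photons absorbed: 0.8479 × 0.003187 = 0.002702 mol.
Φ = 5.285e-4 mol / 0.002702 mol photons = 0.196.

Φ = 0.196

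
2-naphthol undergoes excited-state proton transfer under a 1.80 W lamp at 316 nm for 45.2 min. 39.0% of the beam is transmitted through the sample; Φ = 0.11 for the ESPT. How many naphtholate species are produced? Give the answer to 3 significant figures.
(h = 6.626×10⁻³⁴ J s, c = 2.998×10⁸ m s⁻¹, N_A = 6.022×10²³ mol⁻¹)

Photon energy at 316 nm: hc/λ = (6.626×10⁻³⁴)(2.998×10⁸)/(316×10⁻⁹) = 6.286×10⁻¹⁹ J.
Energy delivered: (1.80 W)(2712 s) = 4882 J.
Photons incident: 4882 / 6.286×10⁻¹⁹ = 7.766×10²¹, i.e. 7.766×10²¹/6.022×10²³ = 0.01290 mol.
Fraction absorbed: 1 − 39.0/100 = 0.6100.
Photons absorbed: 0.6100 × 0.01290 = 0.007869 mol.
Product: Φ × n_abs = 0.11 × 0.007869 = 8.656×10⁻⁴ mol.
As a count: 8.656×10⁻⁴ × 6.022×10²³ = 5.21×10²⁰.

5.21×10²⁰ species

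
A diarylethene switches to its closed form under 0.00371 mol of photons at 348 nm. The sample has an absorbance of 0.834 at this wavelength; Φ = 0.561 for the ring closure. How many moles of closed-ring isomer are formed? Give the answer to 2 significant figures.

Fraction absorbed: 1 − 10^(−0.834) = 0.8534.
Photons absorbed: 0.8534 × 0.00371 = 0.003166 mol.
Product: Φ × n_abs = 0.561 × 0.003166 = 0.001776 mol.

0.0018 mol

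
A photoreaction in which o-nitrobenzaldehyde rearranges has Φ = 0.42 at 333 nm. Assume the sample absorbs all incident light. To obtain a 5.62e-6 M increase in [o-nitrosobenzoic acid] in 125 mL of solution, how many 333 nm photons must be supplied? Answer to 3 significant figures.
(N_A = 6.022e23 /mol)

Product: (5.62e-6 M)(0.125 L) = 7.025e-7 mol.
Photons that must be absorbed: 7.025e-7 / 0.42 = 1.673e-6 mol.
Photon count: 1.673e-6 × 6.022e23 = 1.01e18.

1.01e18 photons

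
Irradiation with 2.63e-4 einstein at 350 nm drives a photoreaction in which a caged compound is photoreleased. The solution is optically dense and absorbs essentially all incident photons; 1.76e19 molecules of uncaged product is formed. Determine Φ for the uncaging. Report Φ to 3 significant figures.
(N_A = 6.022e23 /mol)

Product: 1.76e19 / 6.022e23 = 2.923e-5 mol.
Φ = 2.923e-5 mol / 2.63e-4 mol photons = 0.111.

Φ = 0.111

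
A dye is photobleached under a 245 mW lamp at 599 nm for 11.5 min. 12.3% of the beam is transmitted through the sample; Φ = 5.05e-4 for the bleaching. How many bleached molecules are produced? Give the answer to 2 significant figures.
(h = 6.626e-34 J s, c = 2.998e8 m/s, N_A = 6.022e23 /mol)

2.3e17 bleached molecules

Photon energy at 599 nm: hc/λ = (6.626e-34)(2.998e8)/(599e-9) = 3.316e-19 J.
Energy delivered: (245 mW)(690 s) = 169.0 J.
Photons incident: 169.0 / 3.316e-19 = 5.097e20, i.e. 5.097e20/6.022e23 = 8.464e-4 mol.
Fraction absorbed: 1 − 12.3/100 = 0.8770.
Photons absorbed: 0.8770 × 8.464e-4 = 7.423e-4 mol.
Product: Φ × n_abs = 5.05e-4 × 7.423e-4 = 3.749e-7 mol.
As a count: 3.749e-7 × 6.022e23 = 2.3e17.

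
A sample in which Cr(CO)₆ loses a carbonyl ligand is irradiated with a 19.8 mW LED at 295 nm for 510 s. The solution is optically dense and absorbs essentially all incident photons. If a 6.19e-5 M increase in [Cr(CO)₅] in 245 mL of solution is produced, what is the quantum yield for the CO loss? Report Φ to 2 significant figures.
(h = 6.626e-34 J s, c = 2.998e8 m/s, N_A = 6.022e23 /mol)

Product: (6.19e-5 M)(0.245 L) = 1.517e-5 mol.
Photon energy at 295 nm: hc/λ = (6.626e-34)(2.998e8)/(295e-9) = 6.734e-19 J.
Energy delivered: (19.8 mW)(510 s) = 10.10 J.
Photons incident: 10.10 / 6.734e-19 = 1.500e19, i.e. 1.500e19/6.022e23 = 2.491e-5 mol.
Φ = 1.517e-5 mol / 2.491e-5 mol photons = 0.61.

Φ = 0.61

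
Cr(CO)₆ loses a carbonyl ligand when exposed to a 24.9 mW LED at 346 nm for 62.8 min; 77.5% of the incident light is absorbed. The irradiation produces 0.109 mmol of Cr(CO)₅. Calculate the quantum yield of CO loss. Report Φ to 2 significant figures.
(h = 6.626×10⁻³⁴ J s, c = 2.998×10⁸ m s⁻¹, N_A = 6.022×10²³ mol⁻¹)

Φ = 0.52

Product: 0.109 mmol = 1.09×10⁻⁴ mol.
Photon energy at 346 nm: hc/λ = (6.626×10⁻³⁴)(2.998×10⁸)/(346×10⁻⁹) = 5.741×10⁻¹⁹ J.
Energy delivered: (24.9 mW)(3768 s) = 93.82 J.
Photons incident: 93.82 / 5.741×10⁻¹⁹ = 1.634×10²⁰, i.e. 1.634×10²⁰/6.022×10²³ = 2.713×10⁻⁴ mol.
Photons absorbed: 0.775 × 2.713×10⁻⁴ = 2.103×10⁻⁴ mol.
Φ = 1.09×10⁻⁴ mol / 2.103×10⁻⁴ mol photons = 0.52.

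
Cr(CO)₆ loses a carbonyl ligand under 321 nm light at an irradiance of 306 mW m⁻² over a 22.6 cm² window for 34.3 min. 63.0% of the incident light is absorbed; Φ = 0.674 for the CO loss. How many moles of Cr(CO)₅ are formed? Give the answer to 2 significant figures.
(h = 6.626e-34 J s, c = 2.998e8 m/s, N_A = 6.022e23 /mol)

Photon energy at 321 nm: hc/λ = (6.626e-34)(2.998e8)/(321e-9) = 6.188e-19 J.
Energy delivered: (306 mW m⁻²)(22.6e-4 m²)(2058 s) = 1.423 J.
Photons incident: 1.423 / 6.188e-19 = 2.300e18, i.e. 2.300e18/6.022e23 = 3.819e-6 mol.
Photons absorbed: 0.630 × 3.819e-6 = 2.406e-6 mol.
Product: Φ × n_abs = 0.674 × 2.406e-6 = 1.622e-6 mol.

1.6e-6 mol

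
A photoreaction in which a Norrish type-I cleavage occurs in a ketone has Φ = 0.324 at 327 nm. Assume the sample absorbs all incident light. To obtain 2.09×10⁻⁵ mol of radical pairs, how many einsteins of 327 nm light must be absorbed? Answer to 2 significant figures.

Photons that must be absorbed: 2.09×10⁻⁵ / 0.324 = 6.451×10⁻⁵ mol.

6.5×10⁻⁵ einstein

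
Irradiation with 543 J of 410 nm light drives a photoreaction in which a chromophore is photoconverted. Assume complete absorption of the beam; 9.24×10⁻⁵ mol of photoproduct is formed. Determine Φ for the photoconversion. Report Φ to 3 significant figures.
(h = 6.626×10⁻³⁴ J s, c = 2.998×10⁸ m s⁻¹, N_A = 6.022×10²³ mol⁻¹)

Photon energy at 410 nm: hc/λ = (6.626×10⁻³⁴)(2.998×10⁸)/(410×10⁻⁹) = 4.845×10⁻¹⁹ J.
Photons incident: 543 / 4.845×10⁻¹⁹ = 1.121×10²¹, i.e. 1.121×10²¹/6.022×10²³ = 0.001862 mol.
Φ = 9.24×10⁻⁵ mol / 0.001862 mol photons = 0.0496.

Φ = 0.0496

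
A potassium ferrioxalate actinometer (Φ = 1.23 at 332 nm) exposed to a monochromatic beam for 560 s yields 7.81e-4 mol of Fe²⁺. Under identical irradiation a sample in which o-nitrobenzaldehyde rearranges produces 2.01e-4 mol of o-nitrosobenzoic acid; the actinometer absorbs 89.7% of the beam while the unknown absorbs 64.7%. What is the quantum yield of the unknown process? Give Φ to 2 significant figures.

Φ = 0.44

Photons absorbed by the actinometer: 7.81e-4 / 1.23 = 6.350e-4 mol.
Incident flux: 6.350e-4 / 0.897 = 7.079e-4 einstein.
Absorbed by unknown: 0.647 × 7.079e-4 = 4.580e-4 mol.
Φ(unknown) = 2.01e-4 / 4.580e-4 = 0.44.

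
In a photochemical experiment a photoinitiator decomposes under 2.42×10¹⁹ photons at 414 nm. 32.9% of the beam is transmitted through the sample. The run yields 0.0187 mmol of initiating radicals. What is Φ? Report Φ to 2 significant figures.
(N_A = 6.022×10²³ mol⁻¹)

Φ = 0.69

Product: 0.0187 mmol = 1.87×10⁻⁵ mol.
Moles of photons: 2.42×10¹⁹ / 6.022×10²³ = 4.019×10⁻⁵ mol.
Fraction absorbed: 1 − 32.9/100 = 0.6710.
Photons absorbed: 0.6710 × 4.019×10⁻⁵ = 2.697×10⁻⁵ mol.
Φ = 1.87×10⁻⁵ mol / 2.697×10⁻⁵ mol photons = 0.69.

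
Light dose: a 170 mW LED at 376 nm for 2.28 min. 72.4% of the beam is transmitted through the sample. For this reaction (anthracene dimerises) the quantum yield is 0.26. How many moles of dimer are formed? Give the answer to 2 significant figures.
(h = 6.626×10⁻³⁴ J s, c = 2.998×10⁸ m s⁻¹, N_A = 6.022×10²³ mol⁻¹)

5.2×10⁻⁶ mol

Photon energy at 376 nm: hc/λ = (6.626×10⁻³⁴)(2.998×10⁸)/(376×10⁻⁹) = 5.283×10⁻¹⁹ J.
Energy delivered: (170 mW)(136.8 s) = 23.26 J.
Photons incident: 23.26 / 5.283×10⁻¹⁹ = 4.403×10¹⁹, i.e. 4.403×10¹⁹/6.022×10²³ = 7.312×10⁻⁵ mol.
Fraction absorbed: 1 − 72.4/100 = 0.2760.
Photons absorbed: 0.2760 × 7.312×10⁻⁵ = 2.018×10⁻⁵ mol.
Product: Φ × n_abs = 0.26 × 2.018×10⁻⁵ = 5.247×10⁻⁶ mol.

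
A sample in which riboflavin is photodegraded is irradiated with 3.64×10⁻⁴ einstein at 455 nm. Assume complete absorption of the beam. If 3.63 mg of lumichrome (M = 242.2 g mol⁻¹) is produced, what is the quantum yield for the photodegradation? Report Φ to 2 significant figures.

Product: 3.63 mg / 242.2 g mol⁻¹ = 1.499×10⁻⁵ mol.
Φ = 1.499×10⁻⁵ mol / 3.64×10⁻⁴ mol photons = 0.041.

Φ = 0.041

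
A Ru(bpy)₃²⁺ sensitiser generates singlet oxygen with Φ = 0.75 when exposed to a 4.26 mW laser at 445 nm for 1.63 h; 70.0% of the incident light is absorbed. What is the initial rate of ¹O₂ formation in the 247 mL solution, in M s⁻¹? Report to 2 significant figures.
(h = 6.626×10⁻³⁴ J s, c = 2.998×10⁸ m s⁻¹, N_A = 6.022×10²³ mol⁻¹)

Photon energy at 445 nm: hc/λ = (6.626×10⁻³⁴)(2.998×10⁸)/(445×10⁻⁹) = 4.464×10⁻¹⁹ J.
Energy delivered: (4.26 mW)(5868 s) = 25.00 J.
Photons incident: 25.00 / 4.464×10⁻¹⁹ = 5.600×10¹⁹, i.e. 5.600×10¹⁹/6.022×10²³ = 9.299×10⁻⁵ mol.
Photons absorbed: 0.700 × 9.299×10⁻⁵ = 6.509×10⁻⁵ mol.
Product formed: 0.75 × 6.509×10⁻⁵ = 4.882×10⁻⁵ mol.
Rate: 4.882×10⁻⁵ mol / (5868 s × 0.247 L) = 3.4×10⁻⁸ M s⁻¹.

3.4×10⁻⁸ M s⁻¹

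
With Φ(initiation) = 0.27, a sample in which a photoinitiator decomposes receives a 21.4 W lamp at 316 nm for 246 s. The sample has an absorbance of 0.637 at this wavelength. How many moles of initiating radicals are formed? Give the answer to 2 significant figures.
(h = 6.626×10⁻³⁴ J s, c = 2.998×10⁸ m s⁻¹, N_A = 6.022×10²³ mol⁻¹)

0.0029 mol

Photon energy at 316 nm: hc/λ = (6.626×10⁻³⁴)(2.998×10⁸)/(316×10⁻⁹) = 6.286×10⁻¹⁹ J.
Energy delivered: (21.4 W)(246 s) = 5264 J.
Photons incident: 5264 / 6.286×10⁻¹⁹ = 8.374×10²¹, i.e. 8.374×10²¹/6.022×10²³ = 0.01391 mol.
Fraction absorbed: 1 − 10^(−0.637) = 0.7693.
Photons absorbed: 0.7693 × 0.01391 = 0.01070 mol.
Product: Φ × n_abs = 0.27 × 0.01070 = 0.002889 mol.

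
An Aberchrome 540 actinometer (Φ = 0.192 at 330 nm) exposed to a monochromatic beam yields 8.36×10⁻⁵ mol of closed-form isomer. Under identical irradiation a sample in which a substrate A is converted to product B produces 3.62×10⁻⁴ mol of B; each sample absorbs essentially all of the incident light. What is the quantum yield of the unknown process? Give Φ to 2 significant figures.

Photons absorbed by the actinometer: 8.36×10⁻⁵ / 0.192 = 4.354×10⁻⁴ mol.
Φ(unknown) = 3.62×10⁻⁴ / 4.354×10⁻⁴ = 0.83.

Φ = 0.83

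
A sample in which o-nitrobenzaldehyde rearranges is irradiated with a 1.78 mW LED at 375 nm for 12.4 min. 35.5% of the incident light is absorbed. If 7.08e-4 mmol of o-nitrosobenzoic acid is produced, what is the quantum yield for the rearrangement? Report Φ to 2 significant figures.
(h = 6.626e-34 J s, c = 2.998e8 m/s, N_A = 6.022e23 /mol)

Product: 7.08e-4 mmol = 7.08e-7 mol.
Photon energy at 375 nm: hc/λ = (6.626e-34)(2.998e8)/(375e-9) = 5.297e-19 J.
Energy delivered: (1.78 mW)(744 s) = 1.324 J.
Photons incident: 1.324 / 5.297e-19 = 2.500e18, i.e. 2.500e18/6.022e23 = 4.151e-6 mol.
Photons absorbed: 0.355 × 4.151e-6 = 1.474e-6 mol.
Φ = 7.08e-7 mol / 1.474e-6 mol photons = 0.48.

Φ = 0.48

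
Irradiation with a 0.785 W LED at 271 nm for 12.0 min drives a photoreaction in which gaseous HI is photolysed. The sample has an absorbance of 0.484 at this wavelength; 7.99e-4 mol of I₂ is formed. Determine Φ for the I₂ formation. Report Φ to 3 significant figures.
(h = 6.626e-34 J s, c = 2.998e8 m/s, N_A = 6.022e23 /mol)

Photon energy at 271 nm: hc/λ = (6.626e-34)(2.998e8)/(271e-9) = 7.330e-19 J.
Energy delivered: (0.785 W)(720 s) = 565.2 J.
Photons incident: 565.2 / 7.330e-19 = 7.711e20, i.e. 7.711e20/6.022e23 = 0.001280 mol.
Fraction absorbed: 1 − 10^(−0.484) = 0.6719.
Photons absorbed: 0.6719 × 0.001280 = 8.600e-4 mol.
Φ = 7.99e-4 mol / 8.600e-4 mol photons = 0.929.

Φ = 0.929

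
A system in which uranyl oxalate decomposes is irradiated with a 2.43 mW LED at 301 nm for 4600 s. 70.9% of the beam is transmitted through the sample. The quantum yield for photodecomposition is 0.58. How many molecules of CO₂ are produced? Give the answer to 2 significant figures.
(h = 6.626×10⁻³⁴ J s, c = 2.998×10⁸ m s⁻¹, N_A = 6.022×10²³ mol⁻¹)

Photon energy at 301 nm: hc/λ = (6.626×10⁻³⁴)(2.998×10⁸)/(301×10⁻⁹) = 6.600×10⁻¹⁹ J.
Energy delivered: (2.43 mW)(4600 s) = 11.18 J.
Photons incident: 11.18 / 6.600×10⁻¹⁹ = 1.694×10¹⁹, i.e. 1.694×10¹⁹/6.022×10²³ = 2.813×10⁻⁵ mol.
Fraction absorbed: 1 − 70.9/100 = 0.2910.
Photons absorbed: 0.2910 × 2.813×10⁻⁵ = 8.186×10⁻⁶ mol.
Product: Φ × n_abs = 0.58 × 8.186×10⁻⁶ = 4.748×10⁻⁶ mol.
As a count: 4.748×10⁻⁶ × 6.022×10²³ = 2.9×10¹⁸.

2.9×10¹⁸ molecules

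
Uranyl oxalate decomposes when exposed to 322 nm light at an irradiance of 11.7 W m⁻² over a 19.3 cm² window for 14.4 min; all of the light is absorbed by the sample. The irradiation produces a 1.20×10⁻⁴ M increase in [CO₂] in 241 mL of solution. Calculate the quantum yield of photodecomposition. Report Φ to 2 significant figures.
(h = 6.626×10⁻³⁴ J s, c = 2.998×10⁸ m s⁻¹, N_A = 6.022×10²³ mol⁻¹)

Φ = 0.55

Product: (1.20×10⁻⁴ M)(0.241 L) = 2.892×10⁻⁵ mol.
Photon energy at 322 nm: hc/λ = (6.626×10⁻³⁴)(2.998×10⁸)/(322×10⁻⁹) = 6.169×10⁻¹⁹ J.
Energy delivered: (11.7 W m⁻²)(19.3×10⁻⁴ m²)(864 s) = 19.51 J.
Photons incident: 19.51 / 6.169×10⁻¹⁹ = 3.163×10¹⁹, i.e. 3.163×10¹⁹/6.022×10²³ = 5.252×10⁻⁵ mol.
Φ = 2.892×10⁻⁵ mol / 5.252×10⁻⁵ mol photons = 0.55.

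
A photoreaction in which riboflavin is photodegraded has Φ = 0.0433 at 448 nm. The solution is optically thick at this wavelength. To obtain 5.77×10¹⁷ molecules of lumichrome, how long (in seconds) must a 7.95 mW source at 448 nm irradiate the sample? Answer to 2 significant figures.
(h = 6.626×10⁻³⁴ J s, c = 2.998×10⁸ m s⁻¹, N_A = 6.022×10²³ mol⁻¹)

t ≈ 740 s

Product: 5.77×10¹⁷ / 6.022×10²³ = 9.582×10⁻⁷ mol.
Photons that must be absorbed: 9.582×10⁻⁷ / 0.0433 = 2.213×10⁻⁵ mol.
Photon energy: hc/λ = 4.434×10⁻¹⁹ J; per mole, 2.670×10⁵ J mol⁻¹.
Energy required: 2.213×10⁻⁵ × 2.670×10⁵ = 5.909 J.
Time: 5.909 J / 0.00795 W = 740 s.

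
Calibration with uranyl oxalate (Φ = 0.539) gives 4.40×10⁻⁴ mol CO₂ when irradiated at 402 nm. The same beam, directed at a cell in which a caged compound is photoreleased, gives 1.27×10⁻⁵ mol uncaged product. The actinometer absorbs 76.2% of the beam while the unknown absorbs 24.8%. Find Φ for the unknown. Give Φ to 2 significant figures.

Photons absorbed by the actinometer: 4.40×10⁻⁴ / 0.539 = 8.163×10⁻⁴ mol.
Incident flux: 8.163×10⁻⁴ / 0.762 = 0.001071 einstein.
Absorbed by unknown: 0.248 × 0.001071 = 2.656×10⁻⁴ mol.
Φ(unknown) = 1.27×10⁻⁵ / 2.656×10⁻⁴ = 0.048.

Φ = 0.048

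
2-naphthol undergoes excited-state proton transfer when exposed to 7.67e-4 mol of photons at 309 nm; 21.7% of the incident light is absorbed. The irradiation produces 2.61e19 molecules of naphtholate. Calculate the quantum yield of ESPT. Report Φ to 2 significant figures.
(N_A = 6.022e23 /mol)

Φ = 0.26

Product: 2.61e19 / 6.022e23 = 4.334e-5 mol.
Photons absorbed: 0.217 × 7.67e-4 = 1.664e-4 mol.
Φ = 4.334e-5 mol / 1.664e-4 mol photons = 0.26.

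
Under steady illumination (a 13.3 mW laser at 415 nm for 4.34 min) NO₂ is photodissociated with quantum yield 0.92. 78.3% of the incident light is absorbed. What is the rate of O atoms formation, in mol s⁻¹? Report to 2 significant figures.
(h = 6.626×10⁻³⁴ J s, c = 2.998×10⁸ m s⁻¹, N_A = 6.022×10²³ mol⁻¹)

Photon energy at 415 nm: hc/λ = (6.626×10⁻³⁴)(2.998×10⁸)/(415×10⁻⁹) = 4.787×10⁻¹⁹ J.
Energy delivered: (13.3 mW)(260.4 s) = 3.463 J.
Photons incident: 3.463 / 4.787×10⁻¹⁹ = 7.234×10¹⁸, i.e. 7.234×10¹⁸/6.022×10²³ = 1.201×10⁻⁵ mol.
Photons absorbed: 0.783 × 1.201×10⁻⁵ = 9.404×10⁻⁶ mol.
Product formed: 0.92 × 9.404×10⁻⁶ = 8.652×10⁻⁶ mol.
Rate: 8.652×10⁻⁶ / 260.4 s = 3.3×10⁻⁸ mol s⁻¹.

3.3×10⁻⁸ mol s⁻¹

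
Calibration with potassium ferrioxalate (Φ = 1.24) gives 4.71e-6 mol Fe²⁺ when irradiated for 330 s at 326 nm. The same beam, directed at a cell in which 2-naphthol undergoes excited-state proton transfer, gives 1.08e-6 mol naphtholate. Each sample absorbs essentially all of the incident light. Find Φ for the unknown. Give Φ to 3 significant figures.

Photons absorbed by the actinometer: 4.71e-6 / 1.24 = 3.798e-6 mol.
Φ(unknown) = 1.08e-6 / 3.798e-6 = 0.284.

Φ = 0.284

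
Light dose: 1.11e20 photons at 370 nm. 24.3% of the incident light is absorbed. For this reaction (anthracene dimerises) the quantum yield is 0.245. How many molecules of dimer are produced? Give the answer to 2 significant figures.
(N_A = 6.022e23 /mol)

6.6e18 molecules

Moles of photons: 1.11e20 / 6.022e23 = 1.843e-4 mol.
Photons absorbed: 0.243 × 1.843e-4 = 4.478e-5 mol.
Product: Φ × n_abs = 0.245 × 4.478e-5 = 1.097e-5 mol.
As a count: 1.097e-5 × 6.022e23 = 6.6e18.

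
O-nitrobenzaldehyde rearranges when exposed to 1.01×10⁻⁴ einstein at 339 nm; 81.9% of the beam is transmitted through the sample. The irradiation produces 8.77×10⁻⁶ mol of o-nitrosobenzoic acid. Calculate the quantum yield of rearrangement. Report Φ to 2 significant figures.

Φ = 0.48

Fraction absorbed: 1 − 81.9/100 = 0.1810.
Photons absorbed: 0.1810 × 1.01×10⁻⁴ = 1.828×10⁻⁵ mol.
Φ = 8.77×10⁻⁶ mol / 1.828×10⁻⁵ mol photons = 0.48.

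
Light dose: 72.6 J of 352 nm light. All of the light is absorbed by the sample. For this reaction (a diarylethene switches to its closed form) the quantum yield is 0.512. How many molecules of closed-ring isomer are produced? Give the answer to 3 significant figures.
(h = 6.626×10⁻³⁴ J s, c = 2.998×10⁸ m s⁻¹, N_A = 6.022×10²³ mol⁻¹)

Photon energy at 352 nm: hc/λ = (6.626×10⁻³⁴)(2.998×10⁸)/(352×10⁻⁹) = 5.643×10⁻¹⁹ J.
Photons incident: 72.6 / 5.643×10⁻¹⁹ = 1.287×10²⁰, i.e. 1.287×10²⁰/6.022×10²³ = 2.137×10⁻⁴ mol.
Product: Φ × n_abs = 0.512 × 2.137×10⁻⁴ = 1.094×10⁻⁴ mol.
As a count: 1.094×10⁻⁴ × 6.022×10²³ = 6.59×10¹⁹.

6.59×10¹⁹ molecules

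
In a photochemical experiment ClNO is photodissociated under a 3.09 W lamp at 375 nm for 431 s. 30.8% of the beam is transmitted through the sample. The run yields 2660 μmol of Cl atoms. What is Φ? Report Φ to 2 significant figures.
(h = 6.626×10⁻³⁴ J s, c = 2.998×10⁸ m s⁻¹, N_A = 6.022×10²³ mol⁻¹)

Product: 2660 μmol = 0.00266 mol.
Photon energy at 375 nm: hc/λ = (6.626×10⁻³⁴)(2.998×10⁸)/(375×10⁻⁹) = 5.297×10⁻¹⁹ J.
Energy delivered: (3.09 W)(431 s) = 1332 J.
Photons incident: 1332 / 5.297×10⁻¹⁹ = 2.515×10²¹, i.e. 2.515×10²¹/6.022×10²³ = 0.004176 mol.
Fraction absorbed: 1 − 30.8/100 = 0.6920.
Photons absorbed: 0.6920 × 0.004176 = 0.002890 mol.
Φ = 0.00266 mol / 0.002890 mol photons = 0.92.

Φ = 0.92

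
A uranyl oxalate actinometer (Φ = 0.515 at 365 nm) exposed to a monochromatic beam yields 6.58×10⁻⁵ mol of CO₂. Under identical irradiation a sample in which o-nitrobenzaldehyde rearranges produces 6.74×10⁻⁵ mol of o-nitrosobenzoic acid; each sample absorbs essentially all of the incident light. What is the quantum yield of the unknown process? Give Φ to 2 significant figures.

Φ = 0.53

Photons absorbed by the actinometer: 6.58×10⁻⁵ / 0.515 = 1.278×10⁻⁴ mol.
Φ(unknown) = 6.74×10⁻⁵ / 1.278×10⁻⁴ = 0.53.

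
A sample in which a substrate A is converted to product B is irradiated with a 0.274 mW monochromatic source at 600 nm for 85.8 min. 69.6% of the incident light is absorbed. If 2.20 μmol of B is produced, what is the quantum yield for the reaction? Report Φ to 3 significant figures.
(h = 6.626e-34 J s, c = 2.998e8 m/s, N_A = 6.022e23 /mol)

Product: 2.20 μmol = 2.20e-6 mol.
Photon energy at 600 nm: hc/λ = (6.626e-34)(2.998e8)/(600e-9) = 3.311e-19 J.
Energy delivered: (0.274 mW)(5148 s) = 1.411 J.
Photons incident: 1.411 / 3.311e-19 = 4.262e18, i.e. 4.262e18/6.022e23 = 7.077e-6 mol.
Photons absorbed: 0.696 × 7.077e-6 = 4.926e-6 mol.
Φ = 2.20e-6 mol / 4.926e-6 mol photons = 0.447.

Φ = 0.447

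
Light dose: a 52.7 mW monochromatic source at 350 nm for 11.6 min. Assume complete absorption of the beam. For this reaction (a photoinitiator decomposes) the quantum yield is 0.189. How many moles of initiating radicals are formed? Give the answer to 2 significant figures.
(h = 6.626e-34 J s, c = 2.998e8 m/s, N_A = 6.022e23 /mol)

Photon energy at 350 nm: hc/λ = (6.626e-34)(2.998e8)/(350e-9) = 5.676e-19 J.
Energy delivered: (52.7 mW)(696 s) = 36.68 J.
Photons incident: 36.68 / 5.676e-19 = 6.462e19, i.e. 6.462e19/6.022e23 = 1.073e-4 mol.
Product: Φ × n_abs = 0.189 × 1.073e-4 = 2.028e-5 mol.

2.0e-5 mol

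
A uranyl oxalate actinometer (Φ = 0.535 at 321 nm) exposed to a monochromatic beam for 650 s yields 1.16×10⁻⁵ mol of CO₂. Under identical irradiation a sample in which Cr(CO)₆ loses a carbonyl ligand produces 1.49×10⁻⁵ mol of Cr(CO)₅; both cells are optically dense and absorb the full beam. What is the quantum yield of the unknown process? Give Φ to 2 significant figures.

Photons absorbed by the actinometer: 1.16×10⁻⁵ / 0.535 = 2.168×10⁻⁵ mol.
Φ(unknown) = 1.49×10⁻⁵ / 2.168×10⁻⁵ = 0.69.

Φ = 0.69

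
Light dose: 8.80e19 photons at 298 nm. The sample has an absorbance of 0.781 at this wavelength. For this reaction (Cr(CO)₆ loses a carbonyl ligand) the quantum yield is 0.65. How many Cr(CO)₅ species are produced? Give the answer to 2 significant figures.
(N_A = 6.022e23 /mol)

Moles of photons: 8.80e19 / 6.022e23 = 1.461e-4 mol.
Fraction absorbed: 1 − 10^(−0.781) = 0.8344.
Photons absorbed: 0.8344 × 1.461e-4 = 1.219e-4 mol.
Product: Φ × n_abs = 0.65 × 1.219e-4 = 7.924e-5 mol.
As a count: 7.924e-5 × 6.022e23 = 4.8e19.

4.8e19 species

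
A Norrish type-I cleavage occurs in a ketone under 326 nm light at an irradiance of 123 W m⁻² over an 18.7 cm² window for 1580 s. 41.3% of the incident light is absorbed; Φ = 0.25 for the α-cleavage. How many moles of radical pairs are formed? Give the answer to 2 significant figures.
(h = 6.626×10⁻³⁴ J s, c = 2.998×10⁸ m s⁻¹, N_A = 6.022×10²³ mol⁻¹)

Photon energy at 326 nm: hc/λ = (6.626×10⁻³⁴)(2.998×10⁸)/(326×10⁻⁹) = 6.093×10⁻¹⁹ J.
Energy delivered: (123 W m⁻²)(18.7×10⁻⁴ m²)(1580 s) = 363.4 J.
Photons incident: 363.4 / 6.093×10⁻¹⁹ = 5.964×10²⁰, i.e. 5.964×10²⁰/6.022×10²³ = 9.904×10⁻⁴ mol.
Photons absorbed: 0.413 × 9.904×10⁻⁴ = 4.090×10⁻⁴ mol.
Product: Φ × n_abs = 0.25 × 4.090×10⁻⁴ = 1.023×10⁻⁴ mol.

1.0×10⁻⁴ mol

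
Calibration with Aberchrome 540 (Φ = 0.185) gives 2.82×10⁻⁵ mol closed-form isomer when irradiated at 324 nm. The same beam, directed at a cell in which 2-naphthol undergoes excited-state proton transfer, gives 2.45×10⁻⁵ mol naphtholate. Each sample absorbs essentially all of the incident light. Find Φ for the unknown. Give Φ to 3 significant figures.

Φ = 0.161

Photons absorbed by the actinometer: 2.82×10⁻⁵ / 0.185 = 1.524×10⁻⁴ mol.
Φ(unknown) = 2.45×10⁻⁵ / 1.524×10⁻⁴ = 0.161.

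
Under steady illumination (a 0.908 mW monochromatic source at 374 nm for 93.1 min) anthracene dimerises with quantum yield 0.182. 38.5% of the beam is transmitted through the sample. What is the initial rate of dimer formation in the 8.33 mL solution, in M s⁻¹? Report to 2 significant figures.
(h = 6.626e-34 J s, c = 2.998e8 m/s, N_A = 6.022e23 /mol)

3.8e-8 M s⁻¹

Photon energy at 374 nm: hc/λ = (6.626e-34)(2.998e8)/(374e-9) = 5.311e-19 J.
Energy delivered: (0.908 mW)(5586 s) = 5.072 J.
Photons incident: 5.072 / 5.311e-19 = 9.550e18, i.e. 9.550e18/6.022e23 = 1.586e-5 mol.
Fraction absorbed: 1 − 38.5/100 = 0.6150.
Photons absorbed: 0.6150 × 1.586e-5 = 9.754e-6 mol.
Product formed: 0.182 × 9.754e-6 = 1.775e-6 mol.
Rate: 1.775e-6 mol / (5586 s × 0.00833 L) = 3.8e-8 M s⁻¹.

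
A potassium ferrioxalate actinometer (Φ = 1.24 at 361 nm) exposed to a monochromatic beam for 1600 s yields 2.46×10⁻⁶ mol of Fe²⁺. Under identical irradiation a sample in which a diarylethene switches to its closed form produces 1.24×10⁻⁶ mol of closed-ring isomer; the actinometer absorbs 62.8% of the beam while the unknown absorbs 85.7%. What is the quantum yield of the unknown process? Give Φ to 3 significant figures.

Φ = 0.458

Photons absorbed by the actinometer: 2.46×10⁻⁶ / 1.24 = 1.984×10⁻⁶ mol.
Incident flux: 1.984×10⁻⁶ / 0.628 = 3.159×10⁻⁶ einstein.
Absorbed by unknown: 0.857 × 3.159×10⁻⁶ = 2.707×10⁻⁶ mol.
Φ(unknown) = 1.24×10⁻⁶ / 2.707×10⁻⁶ = 0.458.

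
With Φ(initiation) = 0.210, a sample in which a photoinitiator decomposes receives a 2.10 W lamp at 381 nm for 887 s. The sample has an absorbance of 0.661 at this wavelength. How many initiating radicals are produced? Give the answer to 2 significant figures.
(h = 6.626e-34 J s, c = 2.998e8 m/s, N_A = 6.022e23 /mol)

5.9e20 initiating radicals

Photon energy at 381 nm: hc/λ = (6.626e-34)(2.998e8)/(381e-9) = 5.214e-19 J.
Energy delivered: (2.10 W)(887 s) = 1863 J.
Photons incident: 1863 / 5.214e-19 = 3.573e21, i.e. 3.573e21/6.022e23 = 0.005933 mol.
Fraction absorbed: 1 − 10^(−0.661) = 0.7817.
Photons absorbed: 0.7817 × 0.005933 = 0.004638 mol.
Product: Φ × n_abs = 0.210 × 0.004638 = 9.740e-4 mol.
As a count: 9.740e-4 × 6.022e23 = 5.9e20.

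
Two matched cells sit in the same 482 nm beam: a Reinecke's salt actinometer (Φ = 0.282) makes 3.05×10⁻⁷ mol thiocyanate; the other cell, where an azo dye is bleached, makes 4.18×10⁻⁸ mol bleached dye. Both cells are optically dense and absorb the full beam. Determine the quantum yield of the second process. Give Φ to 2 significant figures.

Photons absorbed by the actinometer: 3.05×10⁻⁷ / 0.282 = 1.082×10⁻⁶ mol.
Φ(unknown) = 4.18×10⁻⁸ / 1.082×10⁻⁶ = 0.039.

Φ = 0.039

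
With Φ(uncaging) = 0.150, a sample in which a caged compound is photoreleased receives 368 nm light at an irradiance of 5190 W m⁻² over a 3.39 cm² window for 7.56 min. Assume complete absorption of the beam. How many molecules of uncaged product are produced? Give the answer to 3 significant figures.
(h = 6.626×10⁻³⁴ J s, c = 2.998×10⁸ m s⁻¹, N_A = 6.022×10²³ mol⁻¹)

Photon energy at 368 nm: hc/λ = (6.626×10⁻³⁴)(2.998×10⁸)/(368×10⁻⁹) = 5.398×10⁻¹⁹ J.
Energy delivered: (5190 W m⁻²)(3.39×10⁻⁴ m²)(453.6 s) = 798.1 J.
Photons incident: 798.1 / 5.398×10⁻¹⁹ = 1.479×10²¹, i.e. 1.479×10²¹/6.022×10²³ = 0.002456 mol.
Product: Φ × n_abs = 0.150 × 0.002456 = 3.684×10⁻⁴ mol.
As a count: 3.684×10⁻⁴ × 6.022×10²³ = 2.22×10²⁰.

2.22×10²⁰ molecules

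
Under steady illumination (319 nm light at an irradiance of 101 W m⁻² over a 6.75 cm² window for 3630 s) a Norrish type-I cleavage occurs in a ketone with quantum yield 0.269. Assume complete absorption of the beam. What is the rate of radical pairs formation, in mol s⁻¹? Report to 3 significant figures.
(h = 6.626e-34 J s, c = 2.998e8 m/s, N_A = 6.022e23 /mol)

Photon energy at 319 nm: hc/λ = (6.626e-34)(2.998e8)/(319e-9) = 6.227e-19 J.
Energy delivered: (101 W m⁻²)(6.75e-4 m²)(3630 s) = 247.5 J.
Photons incident: 247.5 / 6.227e-19 = 3.975e20, i.e. 3.975e20/6.022e23 = 6.601e-4 mol.
Product formed: 0.269 × 6.601e-4 = 1.776e-4 mol.
Rate: 1.776e-4 / 3630 s = 4.89e-8 mol s⁻¹.

4.89e-8 mol s⁻¹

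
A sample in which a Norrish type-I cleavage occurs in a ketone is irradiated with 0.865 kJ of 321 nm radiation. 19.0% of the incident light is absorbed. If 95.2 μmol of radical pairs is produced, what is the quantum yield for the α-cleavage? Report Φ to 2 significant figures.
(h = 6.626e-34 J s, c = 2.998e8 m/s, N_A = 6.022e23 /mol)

Product: 95.2 μmol = 9.52e-5 mol.
Photon energy at 321 nm: hc/λ = (6.626e-34)(2.998e8)/(321e-9) = 6.188e-19 J.
Incident energy: 0.865 kJ = 865 J.
Photons incident: 865 / 6.188e-19 = 1.398e21, i.e. 1.398e21/6.022e23 = 0.002321 mol.
Photons absorbed: 0.190 × 0.002321 = 4.410e-4 mol.
Φ = 9.52e-5 mol / 4.410e-4 mol photons = 0.22.

Φ = 0.22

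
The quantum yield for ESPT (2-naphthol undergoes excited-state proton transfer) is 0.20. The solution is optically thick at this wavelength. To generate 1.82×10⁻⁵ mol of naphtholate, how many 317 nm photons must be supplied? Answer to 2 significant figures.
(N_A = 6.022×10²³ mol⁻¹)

Photons that must be absorbed: 1.82×10⁻⁵ / 0.20 = 9.100×10⁻⁵ mol.
Photon count: 9.100×10⁻⁵ × 6.022×10²³ = 5.5×10¹⁹.

5.5×10¹⁹ photons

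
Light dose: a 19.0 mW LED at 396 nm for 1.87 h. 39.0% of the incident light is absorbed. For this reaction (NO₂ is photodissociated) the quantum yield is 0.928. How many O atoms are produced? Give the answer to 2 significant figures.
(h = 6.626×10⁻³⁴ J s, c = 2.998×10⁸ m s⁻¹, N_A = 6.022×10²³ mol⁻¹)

9.2×10¹⁹ atoms

Photon energy at 396 nm: hc/λ = (6.626×10⁻³⁴)(2.998×10⁸)/(396×10⁻⁹) = 5.016×10⁻¹⁹ J.
Energy delivered: (19.0 mW)(6732 s) = 127.9 J.
Photons incident: 127.9 / 5.016×10⁻¹⁹ = 2.550×10²⁰, i.e. 2.550×10²⁰/6.022×10²³ = 4.234×10⁻⁴ mol.
Photons absorbed: 0.390 × 4.234×10⁻⁴ = 1.651×10⁻⁴ mol.
Product: Φ × n_abs = 0.928 × 1.651×10⁻⁴ = 1.532×10⁻⁴ mol.
As a count: 1.532×10⁻⁴ × 6.022×10²³ = 9.2×10¹⁹.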